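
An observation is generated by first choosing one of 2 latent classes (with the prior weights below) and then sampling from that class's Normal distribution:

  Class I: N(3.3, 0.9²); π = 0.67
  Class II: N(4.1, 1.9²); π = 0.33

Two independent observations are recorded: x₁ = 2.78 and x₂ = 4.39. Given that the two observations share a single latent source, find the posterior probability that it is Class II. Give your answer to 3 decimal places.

0.174

P(component k | x) = π_k·f_k(x) / marginal(x), where marginal(x) = Σ_j π_j·f_j(x).
Since both observations come from the same component, the likelihood for component k is f_k(x₁)·f_k(x₂).
  p_I = [0.375127] × [0.212891] = 0.0798612
  p_II = [0.164948] × [0.207538] = 0.0342331
Unnormalised posteriors:
  π_I·p_I = 0.67 × 0.0798612 = 0.053507
  π_II·p_II = 0.33 × 0.0342331 = 0.0112969
Denominator: 0.053507 + 0.0112969 = 0.0648039
P(Class II | x) ≈ 0.174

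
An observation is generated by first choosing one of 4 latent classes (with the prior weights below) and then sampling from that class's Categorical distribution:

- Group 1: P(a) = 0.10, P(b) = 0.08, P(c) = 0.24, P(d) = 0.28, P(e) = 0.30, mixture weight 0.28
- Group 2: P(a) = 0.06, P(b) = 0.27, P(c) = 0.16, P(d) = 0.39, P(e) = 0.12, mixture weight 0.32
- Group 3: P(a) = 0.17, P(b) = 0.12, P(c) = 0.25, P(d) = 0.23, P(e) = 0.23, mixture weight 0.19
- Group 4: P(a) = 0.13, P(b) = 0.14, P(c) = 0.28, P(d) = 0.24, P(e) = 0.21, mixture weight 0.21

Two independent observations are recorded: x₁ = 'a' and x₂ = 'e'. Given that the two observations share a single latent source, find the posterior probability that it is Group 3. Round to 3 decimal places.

0.311

P(component k | x) = π_k·f_k(x) / marginal(x), where marginal(x) = Σ_j π_j·f_j(x).
Since both observations come from the same component, the likelihood for component k is f_k(x₁)·f_k(x₂).
  L_1 = [P(a | comp) = 0.10] × [0.3] = 0.03
  L_2 = [P(a | comp) = 0.06] × [0.12] = 0.0072
  L_3 = [P(a | comp) = 0.17] × [0.23] = 0.0391
  L_4 = [P(a | comp) = 0.13] × [0.21] = 0.0273
Unnormalised posteriors:
  π_1·L_1 = 0.28 × 0.03 = 0.0084
  π_2·L_2 = 0.32 × 0.0072 = 0.002304
  π_3·L_3 = 0.19 × 0.0391 = 0.007429
  π_4·L_4 = 0.21 × 0.0273 = 0.005733
Normaliser: 0.0084 + 0.002304 + 0.007429 + 0.005733 = 0.023866
So the posterior for Group 3 is 0.007429 / 0.023866 ≈ 0.311.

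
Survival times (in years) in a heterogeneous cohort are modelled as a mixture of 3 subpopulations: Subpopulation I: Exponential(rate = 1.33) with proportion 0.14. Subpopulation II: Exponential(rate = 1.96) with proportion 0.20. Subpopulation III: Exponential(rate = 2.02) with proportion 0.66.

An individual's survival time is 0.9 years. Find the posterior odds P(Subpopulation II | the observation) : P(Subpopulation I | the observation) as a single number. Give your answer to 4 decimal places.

Since P(k|x) ∝ π_k f_k(x), the posterior odds are π_i f_i(x) / (π_j f_j(x)).
Exponential densities:
  p_I = 1.33·e^(−1.33·0.9) = 1.33·e^(−1.1970) = 0.401792
  p_II = 1.96·e^(−1.96·0.9) = 1.96·e^(−1.7640) = 0.335862
  p_III = 2.02·e^(−2.02·0.9) = 2.02·e^(−1.8180) = 0.327947
Posterior odds = (π_II·p_II) / (π_I·p_I) = (0.20·0.335862) / (0.14·0.401792) = 0.0671724 / 0.0562509 ≈ 1.1942

1.1942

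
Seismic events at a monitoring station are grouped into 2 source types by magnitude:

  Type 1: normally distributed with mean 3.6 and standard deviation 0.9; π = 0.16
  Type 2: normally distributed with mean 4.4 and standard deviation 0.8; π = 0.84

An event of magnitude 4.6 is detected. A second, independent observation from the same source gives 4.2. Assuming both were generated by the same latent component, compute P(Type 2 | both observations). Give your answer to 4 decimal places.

0.9353

P(component k | x) = π_k·f_k(x) / marginal(x), where marginal(x) = Σ_j π_j·f_j(x).
Since both observations come from the same component, the likelihood for component k is f_k(x₁)·f_k(x₂).
  f_1 = [0.239103] × [0.354942] = 0.0848677
  f_2 = [0.483335] × [0.483335] = 0.233613
Prior × likelihood for each component:
  π_1·f_1 = 0.16 × 0.0848677 = 0.0135788
  π_2·f_2 = 0.84 × 0.233613 = 0.196235
Marginal: 0.0135788 + 0.196235 = 0.209814
So the posterior for Type 2 is 0.196235 / 0.209814 ≈ 0.9353.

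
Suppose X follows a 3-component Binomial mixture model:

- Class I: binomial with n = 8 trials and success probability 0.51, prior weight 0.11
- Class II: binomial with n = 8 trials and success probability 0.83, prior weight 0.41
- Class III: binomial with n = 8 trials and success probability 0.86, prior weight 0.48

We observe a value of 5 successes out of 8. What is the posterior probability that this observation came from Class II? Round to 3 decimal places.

0.427

By Bayes' theorem, P(k | x) = P(Z=k) f_k(x) / Σ_j P(Z=j) f_j(x).
Binomial probabilities:
  p_I = C(8,5)·0.51^5·0.49^3 = 56·0.0345025·0.117649 = 0.227315
  p_II = C(8,5)·0.83^5·0.17^3 = 56·0.393904·0.004913 = 0.108374
  p_III = C(8,5)·0.86^5·0.14^3 = 56·0.470427·0.002744 = 0.0722877
Weight by the priors:
  P(Z=I)·p_I = 0.11 × 0.227315 = 0.0250046
  P(Z=II)·p_II = 0.41 × 0.108374 = 0.0444334
  P(Z=III)·p_III = 0.48 × 0.0722877 = 0.0346981
Marginal: 0.0250046 + 0.0444334 + 0.0346981 = 0.104136
P(Class II | the observation) ≈ 0.427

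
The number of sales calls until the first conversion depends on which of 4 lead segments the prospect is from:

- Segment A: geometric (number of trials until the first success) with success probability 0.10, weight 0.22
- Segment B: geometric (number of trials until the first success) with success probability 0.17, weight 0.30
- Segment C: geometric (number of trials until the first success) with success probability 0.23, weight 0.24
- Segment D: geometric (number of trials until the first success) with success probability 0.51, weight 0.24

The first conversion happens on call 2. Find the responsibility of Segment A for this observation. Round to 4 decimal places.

0.1203

Posterior ∝ prior × likelihood, so P(k | x) ∝ w_k f_k(x); normalise over all components.
Evaluate each component's likelihood at the observed value:
  L_A = 0.09
  L_B = 0.1411
  L_C = 0.1771
  L_D = 0.2499
Multiply by the mixture weights:
  w_A·L_A = 0.22 × 0.09 = 0.0198
  w_B·L_B = 0.30 × 0.1411 = 0.04233
  w_C·L_C = 0.24 × 0.1771 = 0.042504
  w_D·L_D = 0.24 × 0.2499 = 0.059976
Denominator: 0.0198 + 0.04233 + 0.042504 + 0.059976 = 0.16461
P(Segment A | 2) ≈ 0.1203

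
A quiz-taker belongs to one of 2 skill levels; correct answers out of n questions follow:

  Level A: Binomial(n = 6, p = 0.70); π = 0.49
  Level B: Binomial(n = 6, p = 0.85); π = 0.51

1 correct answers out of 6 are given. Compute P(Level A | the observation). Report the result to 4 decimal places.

Apply Bayes' rule: the posterior for each component is proportional to its prior times its likelihood at x.
Component likelihoods at x = 1 correct answers out of 6:
  p_A = C(6,1)·0.70^1·0.30^5 = 6·0.7·0.00243 = 0.010206
  p_B = C(6,1)·0.85^1·0.15^5 = 6·0.85·7.59375e-05 = 0.000387281
Multiply by the mixture weights:
  π_A·p_A = 0.49 × 0.010206 = 0.00500094
  π_B·p_B = 0.51 × 0.000387281 = 0.000197513
Denominator: 0.00500094 + 0.000197513 = 0.00519845
P(Level A | the observation) = 0.00500094 / 0.00519845 ≈ 0.9620

0.9620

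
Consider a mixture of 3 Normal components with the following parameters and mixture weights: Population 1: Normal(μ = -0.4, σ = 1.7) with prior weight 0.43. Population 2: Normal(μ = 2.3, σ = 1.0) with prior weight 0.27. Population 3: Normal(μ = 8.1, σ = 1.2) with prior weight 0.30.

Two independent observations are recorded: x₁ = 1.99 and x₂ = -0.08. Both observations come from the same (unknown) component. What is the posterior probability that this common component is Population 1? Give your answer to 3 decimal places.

P(component k | x) = P(Z=k)·f_k(x) / marginal(x), where marginal(x) = Σ_j P(Z=j)·f_j(x).
Since both observations come from the same component, the likelihood for component k is f_k(x₁)·f_k(x₂).
  f_1 = [(1/(1.7·√(2π)))·exp(−(1.99−-0.4)²/(2·1.7²)) = 0.234672·exp(-0.98825) = 0.0873511] × [0.230551] = 0.0201389
  f_2 = [(1/(1.0·√(2π)))·exp(−(1.99−2.3)²/(2·1.0²)) = 0.398942·exp(-0.04805) = 0.380226] × [0.023491] = 0.00893189
  f_3 = [(1/(1.2·√(2π)))·exp(−(1.99−8.1)²/(2·1.2²)) = 0.332452·exp(-12.96253) = 7.80138e-07] × [2.70122e-11] = 2.10733e-17
Multiply by the mixture weights:
  P(Z=1)·f_1 = 0.43 × 0.0201389 = 0.00865972
  P(Z=2)·f_2 = 0.27 × 0.00893189 = 0.00241161
  P(Z=3)·f_3 = 0.30 × 2.10733e-17 = 6.32198e-18
Denominator: 0.00865972 + 0.00241161 + 6.32198e-18 = 0.0110713
Responsibility of Population 1: 0.00865972 / 0.0110713 ≈ 0.782

0.782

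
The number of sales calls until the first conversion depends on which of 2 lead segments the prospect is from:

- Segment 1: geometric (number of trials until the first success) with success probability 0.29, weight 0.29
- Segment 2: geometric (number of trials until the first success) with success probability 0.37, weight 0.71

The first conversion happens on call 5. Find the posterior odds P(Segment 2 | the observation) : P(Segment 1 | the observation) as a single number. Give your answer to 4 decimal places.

Only the two components matter; the odds are (P(Z=i) f_i(x)) / (P(Z=j) f_j(x)).
Geometric probabilities:
  L_1 = 0.29·(1−0.29)^4 = 0.29·0.254117 = 0.0736939
  L_2 = 0.37·(1−0.37)^4 = 0.37·0.15753 = 0.058286
Posterior odds = (P(Z=2)·L_2) / (P(Z=1)·L_1) = (0.71·0.058286) / (0.29·0.0736939) = 0.041383 / 0.0213712 ≈ 1.9364

1.9364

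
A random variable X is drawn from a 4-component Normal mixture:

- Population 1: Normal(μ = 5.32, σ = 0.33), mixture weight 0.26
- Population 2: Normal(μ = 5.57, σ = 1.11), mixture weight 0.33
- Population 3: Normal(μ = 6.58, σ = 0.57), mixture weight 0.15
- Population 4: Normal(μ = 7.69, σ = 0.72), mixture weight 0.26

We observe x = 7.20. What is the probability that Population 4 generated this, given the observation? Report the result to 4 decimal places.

0.5372

The responsibility of component k is P(Z=k) f_k(x) divided by Σ_j P(Z=j) f_j(x).
Component likelihoods at x = 7.20:
  f_1 = (1/(0.33·√(2π)))·exp(−(7.20−5.32)²/(2·0.33²)) = 1.208916·exp(-16.22773) = 1.08338e-07
  f_2 = (1/(1.11·√(2π)))·exp(−(7.20−5.57)²/(2·1.11²)) = 0.359407·exp(-1.07820) = 0.122273
  f_3 = (1/(0.57·√(2π)))·exp(−(7.20−6.58)²/(2·0.57²)) = 0.699899·exp(-0.59157) = 0.387366
  f_4 = (1/(0.72·√(2π)))·exp(−(7.20−7.69)²/(2·0.72²)) = 0.554087·exp(-0.23158) = 0.439546
Weight by the priors:
  P(Z=1)·f_1 = 0.26 × 1.08338e-07 = 2.81679e-08
  P(Z=2)·f_2 = 0.33 × 0.122273 = 0.0403501
  P(Z=3)·f_3 = 0.15 × 0.387366 = 0.0581048
  P(Z=4)·f_4 = 0.26 × 0.439546 = 0.114282
Denominator: 2.81679e-08 + 0.0403501 + 0.0581048 + 0.114282 = 0.212737
P(Population 4 | 7.20) ≈ 0.5372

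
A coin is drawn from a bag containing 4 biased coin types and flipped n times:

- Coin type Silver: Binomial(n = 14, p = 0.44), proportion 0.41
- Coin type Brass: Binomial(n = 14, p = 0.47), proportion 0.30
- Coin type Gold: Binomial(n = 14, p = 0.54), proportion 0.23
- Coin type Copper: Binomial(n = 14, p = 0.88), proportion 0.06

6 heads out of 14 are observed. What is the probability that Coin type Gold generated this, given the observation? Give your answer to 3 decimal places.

0.189

By Bayes' theorem, P(k | x) = w_k f_k(x) / Σ_j w_j f_j(x).
Binomial probabilities:
  p_Silver = C(14,6)·0.44^6·0.56^8 = 3003·0.00725631·0.00967173 = 0.210754
  p_Brass = C(14,6)·0.47^6·0.53^8 = 3003·0.0107792·0.00622597 = 0.201535
  p_Gold = C(14,6)·0.54^6·0.46^8 = 3003·0.0247949·0.00200476 = 0.149273
  p_Copper = C(14,6)·0.88^6·0.12^8 = 3003·0.464404·4.29982e-08 = 5.99655e-05
Unnormalised posteriors:
  w_Silver·p_Silver = 0.41 × 0.210754 = 0.0864091
  w_Brass·p_Brass = 0.30 × 0.201535 = 0.0604604
  w_Gold·p_Gold = 0.23 × 0.149273 = 0.0343327
  w_Copper·p_Copper = 0.06 × 5.99655e-05 = 3.59793e-06
Normaliser: 0.0864091 + 0.0604604 + 0.0343327 + 3.59793e-06 = 0.181206
P(Coin type Gold | 6 heads out of 14) ≈ 0.189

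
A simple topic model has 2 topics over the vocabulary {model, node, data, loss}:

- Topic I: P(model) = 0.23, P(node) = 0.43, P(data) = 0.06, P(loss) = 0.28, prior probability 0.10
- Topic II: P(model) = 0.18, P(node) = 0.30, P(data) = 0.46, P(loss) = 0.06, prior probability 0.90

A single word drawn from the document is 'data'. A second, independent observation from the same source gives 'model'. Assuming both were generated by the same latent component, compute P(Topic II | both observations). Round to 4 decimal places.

0.9818

Apply Bayes' rule: the posterior for each component is proportional to its prior times its likelihood at x.
Since both observations come from the same component, the likelihood for component k is f_k(x₁)·f_k(x₂).
  f_I = [P(data | comp) = 0.06] × [0.23] = 0.0138
  f_II = [P(data | comp) = 0.46] × [0.18] = 0.0828
Prior × likelihood for each component:
  P(Z=I)·f_I = 0.10 × 0.0138 = 0.00138
  P(Z=II)·f_II = 0.90 × 0.0828 = 0.07452
Normaliser: 0.00138 + 0.07452 = 0.0759
Responsibility of Topic II: 0.07452 / 0.0759 ≈ 0.9818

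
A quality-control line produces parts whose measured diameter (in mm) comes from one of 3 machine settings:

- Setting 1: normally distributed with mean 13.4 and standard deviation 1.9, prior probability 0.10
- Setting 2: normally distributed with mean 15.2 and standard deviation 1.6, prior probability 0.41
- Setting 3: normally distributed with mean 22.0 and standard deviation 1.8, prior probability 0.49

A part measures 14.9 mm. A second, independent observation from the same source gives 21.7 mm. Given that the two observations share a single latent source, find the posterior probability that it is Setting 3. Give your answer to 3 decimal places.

The responsibility of component k is w_k f_k(x) divided by Σ_j w_j f_j(x).
Since both observations come from the same component, the likelihood for component k is f_k(x₁)·f_k(x₂).
  f_1 = [0.15375] × [1.50769e-05] = 2.31808e-06
  f_2 = [0.244994] × [6.50148e-05] = 1.59283e-05
  f_3 = [9.27089e-05] × [0.218578] = 2.02641e-05
Weight by the priors:
  w_1·f_1 = 0.10 × 2.31808e-06 = 2.31808e-07
  w_2·f_2 = 0.41 × 1.59283e-05 = 6.53059e-06
  w_3·f_3 = 0.49 × 2.02641e-05 = 9.9294e-06
Sum: 2.31808e-07 + 6.53059e-06 + 9.9294e-06 = 1.66918e-05
So the posterior for Setting 3 is 9.9294e-06 / 1.66918e-05 ≈ 0.595.

0.595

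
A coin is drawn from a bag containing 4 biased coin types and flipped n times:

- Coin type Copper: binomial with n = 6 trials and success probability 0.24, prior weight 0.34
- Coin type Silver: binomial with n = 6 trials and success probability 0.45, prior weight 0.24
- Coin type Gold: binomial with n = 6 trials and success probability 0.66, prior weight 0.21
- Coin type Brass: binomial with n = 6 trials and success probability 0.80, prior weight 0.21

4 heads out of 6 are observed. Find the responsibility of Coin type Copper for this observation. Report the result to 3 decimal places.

0.056

The responsibility of component k is π_k f_k(x) divided by Σ_j π_j f_j(x).
Component likelihoods at x = 4 heads out of 6:
  L_Copper = C(6,4)·0.24^4·0.76^2 = 15·0.00331776·0.5776 = 0.0287451
  L_Silver = C(6,4)·0.45^4·0.55^2 = 15·0.0410063·0.3025 = 0.186066
  L_Gold = C(6,4)·0.66^4·0.34^2 = 15·0.189747·0.1156 = 0.329022
  L_Brass = C(6,4)·0.80^4·0.20^2 = 15·0.4096·0.04 = 0.24576
Prior × likelihood for each component:
  π_Copper·L_Copper = 0.34 × 0.0287451 = 0.00977332
  π_Silver·L_Silver = 0.24 × 0.186066 = 0.0446558
  π_Gold·L_Gold = 0.21 × 0.329022 = 0.0690946
  π_Brass·L_Brass = 0.21 × 0.24576 = 0.0516096
Normaliser: 0.00977332 + 0.0446558 + 0.0690946 + 0.0516096 = 0.175133
Responsibility of Coin type Copper: 0.00977332 / 0.175133 ≈ 0.056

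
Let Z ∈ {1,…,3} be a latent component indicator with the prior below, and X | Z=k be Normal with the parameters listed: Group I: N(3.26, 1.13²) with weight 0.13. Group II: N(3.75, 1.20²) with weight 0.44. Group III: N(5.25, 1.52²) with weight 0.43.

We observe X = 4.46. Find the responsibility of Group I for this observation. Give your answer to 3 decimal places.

0.106

P(component k | x) = P(Z=k)·f_k(x) / marginal(x), where marginal(x) = Σ_j P(Z=j)·f_j(x).
Component likelihoods at x = 4.46:
  f_I = 0.200885
  f_II = 0.279069
  f_III = 0.229303
Prior × likelihood for each component:
  P(Z=I)·f_I = 0.13 × 0.200885 = 0.0261151
  P(Z=II)·f_II = 0.44 × 0.279069 = 0.122791
  P(Z=III)·f_III = 0.43 × 0.229303 = 0.0986002
Evidence: 0.0261151 + 0.122791 + 0.0986002 = 0.247506
P(Group I | 4.46) = 0.0261151 / 0.247506 ≈ 0.106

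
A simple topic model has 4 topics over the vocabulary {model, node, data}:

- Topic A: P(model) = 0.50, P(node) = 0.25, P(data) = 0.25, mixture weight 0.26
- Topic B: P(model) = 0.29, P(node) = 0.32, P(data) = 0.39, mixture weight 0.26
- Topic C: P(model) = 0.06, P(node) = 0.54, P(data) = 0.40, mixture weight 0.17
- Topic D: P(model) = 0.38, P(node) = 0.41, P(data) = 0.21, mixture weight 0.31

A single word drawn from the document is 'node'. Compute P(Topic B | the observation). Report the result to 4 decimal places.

0.2266

P(component k | x) = π_k·f_k(x) / marginal(x), where marginal(x) = Σ_j π_j·f_j(x).
Evaluate each component's likelihood at the observed value:
  p_A = P(node | comp) = 0.25
  p_B = P(node | comp) = 0.32
  p_C = P(node | comp) = 0.54
  p_D = P(node | comp) = 0.41
Multiply by the mixture weights:
  π_A·p_A = 0.26 × 0.25 = 0.065
  π_B·p_B = 0.26 × 0.32 = 0.0832
  π_C·p_C = 0.17 × 0.54 = 0.0918
  π_D·p_D = 0.31 × 0.41 = 0.1271
Normaliser: 0.065 + 0.0832 + 0.0918 + 0.1271 = 0.3671
Responsibility of Topic B: 0.0832 / 0.3671 ≈ 0.2266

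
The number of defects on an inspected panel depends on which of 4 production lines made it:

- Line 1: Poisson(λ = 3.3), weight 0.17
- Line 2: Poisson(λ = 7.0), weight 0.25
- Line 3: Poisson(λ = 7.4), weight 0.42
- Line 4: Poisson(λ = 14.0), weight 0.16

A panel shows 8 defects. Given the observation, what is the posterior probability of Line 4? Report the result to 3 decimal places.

The responsibility of component k is w_k f_k(x) divided by Σ_j w_j f_j(x).
Poisson probabilities:
  L_1 = e^(−3.3)·3.3^8/8! = 0.0128653
  L_2 = e^(−7.0)·7.0^8/8! = 0.130377
  L_3 = e^(−7.4)·7.4^8/8! = 0.136318
  L_4 = e^(−14.0)·14.0^8/8! = 0.0304355
Prior × likelihood for each component:
  w_1·L_1 = 0.17 × 0.0128653 = 0.0021871
  w_2·L_2 = 0.25 × 0.130377 = 0.0325944
  w_3·L_3 = 0.42 × 0.136318 = 0.0572537
  w_4·L_4 = 0.16 × 0.0304355 = 0.00486969
Sum: 0.0021871 + 0.0325944 + 0.0572537 + 0.00486969 = 0.0969048
P(Line 4 | the observation) = 0.00486969 / 0.0969048 ≈ 0.050

0.050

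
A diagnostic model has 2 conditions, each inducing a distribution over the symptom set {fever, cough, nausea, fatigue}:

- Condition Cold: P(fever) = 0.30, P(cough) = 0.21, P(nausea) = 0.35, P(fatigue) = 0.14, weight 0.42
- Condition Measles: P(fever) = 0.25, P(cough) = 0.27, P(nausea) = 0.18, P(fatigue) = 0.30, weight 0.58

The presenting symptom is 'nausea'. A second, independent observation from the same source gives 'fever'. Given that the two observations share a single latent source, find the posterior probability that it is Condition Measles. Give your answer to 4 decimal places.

P(component k | x) = π_k·f_k(x) / marginal(x), where marginal(x) = Σ_j π_j·f_j(x).
Since both observations come from the same component, the likelihood for component k is f_k(x₁)·f_k(x₂).
  p_Cold = [P(nausea | comp) = 0.35] × [0.3] = 0.105
  p_Measles = [P(nausea | comp) = 0.18] × [0.25] = 0.045
Unnormalised posteriors:
  π_Cold·p_Cold = 0.42 × 0.105 = 0.0441
  π_Measles·p_Measles = 0.58 × 0.045 = 0.0261
Evidence: 0.0441 + 0.0261 = 0.0702
P(Condition Measles | x) = 0.0261 / 0.0702 ≈ 0.3718

0.3718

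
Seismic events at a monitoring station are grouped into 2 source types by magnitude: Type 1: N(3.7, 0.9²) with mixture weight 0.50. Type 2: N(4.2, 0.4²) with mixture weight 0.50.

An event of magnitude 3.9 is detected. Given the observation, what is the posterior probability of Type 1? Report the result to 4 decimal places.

P(component k | x) = π_k·f_k(x) / marginal(x), where marginal(x) = Σ_j π_j·f_j(x).
Component likelihoods at x = 3.9:
  L_1 = (1/(0.9·√(2π)))·exp(−(3.9−3.7)²/(2·0.9²)) = 0.443269·exp(-0.02469) = 0.432458
  L_2 = (1/(0.4·√(2π)))·exp(−(3.9−4.2)²/(2·0.4²)) = 0.997356·exp(-0.28125) = 0.752844
Unnormalised posteriors:
  π_1·L_1 = 0.50 × 0.432458 = 0.216229
  π_2·L_2 = 0.50 × 0.752844 = 0.376422
Marginal: 0.216229 + 0.376422 = 0.592651
Responsibility of Type 1: 0.216229 / 0.592651 ≈ 0.3649

0.3649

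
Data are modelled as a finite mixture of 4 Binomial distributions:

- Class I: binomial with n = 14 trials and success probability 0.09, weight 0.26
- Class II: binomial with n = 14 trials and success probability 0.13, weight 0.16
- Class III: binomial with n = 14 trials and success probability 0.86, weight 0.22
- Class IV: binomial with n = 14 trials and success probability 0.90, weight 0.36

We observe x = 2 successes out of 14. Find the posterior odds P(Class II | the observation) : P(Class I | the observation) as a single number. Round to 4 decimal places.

The posterior odds equal the prior odds times the likelihood ratio: (π_i/π_j)·(f_i(x)/f_j(x)).
Binomial probabilities:
  p_I = C(14,2)·0.09^2·0.91^12 = 91·0.0081·0.322475 = 0.237697
  p_II = C(14,2)·0.13^2·0.87^12 = 91·0.0169·0.188032 = 0.289174
  p_III = C(14,2)·0.86^2·0.14^12 = 91·0.7396·5.66939e-11 = 3.8157e-09
  p_IV = C(14,2)·0.90^2·0.10^12 = 91·0.81·1e-12 = 7.371e-11
Posterior odds = (π_II·p_II) / (π_I·p_I) = (0.16·0.289174) / (0.26·0.237697) = 0.0462678 / 0.0618011 ≈ 0.7487

0.7487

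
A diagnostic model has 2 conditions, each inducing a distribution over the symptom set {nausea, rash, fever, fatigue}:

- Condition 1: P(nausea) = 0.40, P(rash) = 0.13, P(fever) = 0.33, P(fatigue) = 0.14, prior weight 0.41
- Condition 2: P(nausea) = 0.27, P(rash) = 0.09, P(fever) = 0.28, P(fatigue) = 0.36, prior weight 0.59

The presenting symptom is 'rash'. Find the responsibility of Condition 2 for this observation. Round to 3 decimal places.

0.499

By Bayes' theorem, P(k | x) = π_k f_k(x) / Σ_j π_j f_j(x).
Categorical probabilities:
  f_1 = 0.13
  f_2 = 0.09
Prior × likelihood for each component:
  π_1·f_1 = 0.41 × 0.13 = 0.0533
  π_2·f_2 = 0.59 × 0.09 = 0.0531
Marginal: 0.0533 + 0.0531 = 0.1064
Responsibility of Condition 2: 0.0531 / 0.1064 ≈ 0.499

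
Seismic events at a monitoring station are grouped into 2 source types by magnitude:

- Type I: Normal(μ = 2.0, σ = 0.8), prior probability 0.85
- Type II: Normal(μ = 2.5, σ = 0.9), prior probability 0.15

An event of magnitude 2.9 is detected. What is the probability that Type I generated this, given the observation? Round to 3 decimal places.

P(component k | x) = w_k·f_k(x) / marginal(x), where marginal(x) = Σ_j w_j·f_j(x).
Component likelihoods at x = 2.9:
  L_I = (1/(0.8·√(2π)))·exp(−(2.9−2.0)²/(2·0.8²)) = 0.498678·exp(-0.63281) = 0.264846
  L_II = (1/(0.9·√(2π)))·exp(−(2.9−2.5)²/(2·0.9²)) = 0.443269·exp(-0.09877) = 0.401582
Weight by the priors:
  w_I·L_I = 0.85 × 0.264846 = 0.225119
  w_II·L_II = 0.15 × 0.401582 = 0.0602373
Sum: 0.225119 + 0.0602373 = 0.285356
P(Type I | x) ≈ 0.789

0.789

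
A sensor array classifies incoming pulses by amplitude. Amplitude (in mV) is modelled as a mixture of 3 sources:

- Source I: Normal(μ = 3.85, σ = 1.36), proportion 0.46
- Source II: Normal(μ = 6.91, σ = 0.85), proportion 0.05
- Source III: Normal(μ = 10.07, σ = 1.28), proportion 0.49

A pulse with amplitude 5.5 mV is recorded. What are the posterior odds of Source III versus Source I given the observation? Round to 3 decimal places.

Only the two components matter; the odds are (P(Z=i) f_i(x)) / (P(Z=j) f_j(x)).
Normal densities:
  L_I = 0.140522
  L_II = 0.118568
  L_III = 0.000531736
0.00026055 / 0.06464 ≈ 0.004

0.004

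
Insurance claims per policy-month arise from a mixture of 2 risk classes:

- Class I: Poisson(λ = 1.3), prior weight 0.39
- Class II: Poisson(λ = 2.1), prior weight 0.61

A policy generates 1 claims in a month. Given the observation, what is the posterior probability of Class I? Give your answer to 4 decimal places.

0.4683

P(component k | x) = w_k·f_k(x) / marginal(x), where marginal(x) = Σ_j w_j·f_j(x).
Poisson probabilities:
  p_I = 0.354291
  p_II = 0.257158
Weight by the priors:
  w_I·p_I = 0.39 × 0.354291 = 0.138174
  w_II·p_II = 0.61 × 0.257158 = 0.156867
Sum: 0.138174 + 0.156867 = 0.29504
Responsibility of Class I: 0.138174 / 0.29504 ≈ 0.4683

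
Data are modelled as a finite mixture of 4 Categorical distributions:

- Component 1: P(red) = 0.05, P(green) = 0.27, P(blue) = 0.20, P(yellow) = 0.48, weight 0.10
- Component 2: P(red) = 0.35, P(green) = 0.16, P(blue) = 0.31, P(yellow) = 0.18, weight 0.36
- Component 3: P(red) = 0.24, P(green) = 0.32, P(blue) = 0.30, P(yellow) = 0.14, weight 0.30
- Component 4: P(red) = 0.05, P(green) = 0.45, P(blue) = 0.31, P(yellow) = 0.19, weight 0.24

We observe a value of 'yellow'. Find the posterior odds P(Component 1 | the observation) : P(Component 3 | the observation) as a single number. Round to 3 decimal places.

Since P(k|x) ∝ π_k f_k(x), the posterior odds are π_i f_i(x) / (π_j f_j(x)).
Component likelihoods at x = 'yellow':
  L_1 = P(yellow | comp) = 0.48
  L_2 = P(yellow | comp) = 0.18
  L_3 = P(yellow | comp) = 0.14
  L_4 = P(yellow | comp) = 0.19
0.048 / 0.042 ≈ 1.143

1.143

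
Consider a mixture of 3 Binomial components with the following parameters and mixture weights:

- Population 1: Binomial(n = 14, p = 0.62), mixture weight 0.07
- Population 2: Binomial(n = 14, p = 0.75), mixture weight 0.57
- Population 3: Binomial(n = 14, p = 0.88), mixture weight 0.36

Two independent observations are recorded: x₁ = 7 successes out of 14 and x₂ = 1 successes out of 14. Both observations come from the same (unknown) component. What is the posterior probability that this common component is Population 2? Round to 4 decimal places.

P(component k | x) = w_k·f_k(x) / marginal(x), where marginal(x) = Σ_j w_j·f_j(x).
Since both observations come from the same component, the likelihood for component k is f_k(x₁)·f_k(x₂).
  f_1 = [C(14,7)·0.62^7·0.38^7 = 3432·0.0352161·0.00114416 = 0.138285] × [2.99024e-05] = 4.13505e-06
  f_2 = [C(14,7)·0.75^7·0.25^7 = 3432·0.133484·6.10352e-05 = 0.0279612] × [1.56462e-07] = 4.37487e-09
  f_3 = [C(14,7)·0.88^7·0.12^7 = 3432·0.408676·3.58318e-07 = 0.000502568] × [1.31816e-11] = 6.62463e-15
Weight by the priors:
  w_1·f_1 = 0.07 × 4.13505e-06 = 2.89453e-07
  w_2·f_2 = 0.57 × 4.37487e-09 = 2.49368e-09
  w_3·f_3 = 0.36 × 6.62463e-15 = 2.38487e-15
Normaliser: 2.89453e-07 + 2.49368e-09 + 2.38487e-15 = 2.91947e-07
So the posterior for Population 2 is 2.49368e-09 / 2.91947e-07 ≈ 0.0085.

0.0085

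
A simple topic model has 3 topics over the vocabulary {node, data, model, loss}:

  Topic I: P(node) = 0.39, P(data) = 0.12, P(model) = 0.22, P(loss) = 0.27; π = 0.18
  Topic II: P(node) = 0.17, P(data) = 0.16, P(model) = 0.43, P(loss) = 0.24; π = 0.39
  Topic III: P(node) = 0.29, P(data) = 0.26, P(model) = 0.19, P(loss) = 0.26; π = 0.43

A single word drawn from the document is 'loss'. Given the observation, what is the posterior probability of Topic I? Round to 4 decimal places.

By Bayes' theorem, P(k | x) = π_k f_k(x) / Σ_j π_j f_j(x).
Evaluate each component's likelihood at the observed value:
  f_I = P(loss | comp) = 0.27
  f_II = P(loss | comp) = 0.24
  f_III = P(loss | comp) = 0.26
Weight by the priors:
  π_I·f_I = 0.18 × 0.27 = 0.0486
  π_II·f_II = 0.39 × 0.24 = 0.0936
  π_III·f_III = 0.43 × 0.26 = 0.1118
Normaliser: 0.0486 + 0.0936 + 0.1118 = 0.254
P(Topic I | the observation) ≈ 0.1913

0.1913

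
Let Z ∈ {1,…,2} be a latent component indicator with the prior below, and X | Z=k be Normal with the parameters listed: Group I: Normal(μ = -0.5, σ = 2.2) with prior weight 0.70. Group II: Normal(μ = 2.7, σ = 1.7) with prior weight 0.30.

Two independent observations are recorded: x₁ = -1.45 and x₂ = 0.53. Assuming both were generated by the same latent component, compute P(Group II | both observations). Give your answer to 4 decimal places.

By Bayes' theorem, P(k | x) = w_k f_k(x) / Σ_j w_j f_j(x).
Since both observations come from the same component, the likelihood for component k is f_k(x₁)·f_k(x₂).
  f_I = [(1/(2.2·√(2π)))·exp(−(-1.45−-0.5)²/(2·2.2²)) = 0.181337·exp(-0.09323) = 0.165195] × [0.162514] = 0.0268464
  f_II = [(1/(1.7·√(2π)))·exp(−(-1.45−2.7)²/(2·1.7²)) = 0.234672·exp(-2.97967) = 0.0119236] × [0.103907] = 0.00123895
Weight by the priors:
  w_I·f_I = 0.70 × 0.0268464 = 0.0187925
  w_II·f_II = 0.30 × 0.00123895 = 0.000371684
Normaliser: 0.0187925 + 0.000371684 = 0.0191642
So the posterior for Group II is 0.000371684 / 0.0191642 ≈ 0.0194.

0.0194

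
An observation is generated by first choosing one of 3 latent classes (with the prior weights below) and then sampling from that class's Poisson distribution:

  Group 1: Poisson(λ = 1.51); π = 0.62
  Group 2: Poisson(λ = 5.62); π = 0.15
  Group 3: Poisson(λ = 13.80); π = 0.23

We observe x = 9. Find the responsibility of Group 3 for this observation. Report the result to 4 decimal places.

0.5819

The responsibility of component k is π_k f_k(x) divided by Σ_j π_j f_j(x).
Poisson probabilities:
  f_1 = 2.48453e-05
  f_2 = 0.0558636
  f_3 = 0.0508025
Unnormalised posteriors:
  π_1·f_1 = 0.62 × 2.48453e-05 = 1.54041e-05
  π_2·f_2 = 0.15 × 0.0558636 = 0.00837954
  π_3·f_3 = 0.23 × 0.0508025 = 0.0116846
Normaliser: 1.54041e-05 + 0.00837954 + 0.0116846 = 0.0200795
P(Group 3 | data) = 0.0116846 / 0.0200795 ≈ 0.5819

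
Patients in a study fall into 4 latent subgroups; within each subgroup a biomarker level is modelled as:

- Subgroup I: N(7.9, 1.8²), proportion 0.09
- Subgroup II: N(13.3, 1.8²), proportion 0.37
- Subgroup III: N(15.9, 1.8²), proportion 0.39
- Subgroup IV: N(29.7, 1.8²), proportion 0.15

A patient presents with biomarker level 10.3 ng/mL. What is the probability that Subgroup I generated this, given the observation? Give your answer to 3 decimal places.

Posterior ∝ prior × likelihood, so P(k | x) ∝ w_k f_k(x); normalise over all components.
Evaluate each component's likelihood at the observed value:
  f_I = (1/(1.8·√(2π)))·exp(−(10.3−7.9)²/(2·1.8²)) = 0.221635·exp(-0.88889) = 0.0911167
  f_II = (1/(1.8·√(2π)))·exp(−(10.3−13.3)²/(2·1.8²)) = 0.221635·exp(-1.38889) = 0.0552651
  f_III = (1/(1.8·√(2π)))·exp(−(10.3−15.9)²/(2·1.8²)) = 0.221635·exp(-4.83951) = 0.00175334
  f_IV = (1/(1.8·√(2π)))·exp(−(10.3−29.7)²/(2·1.8²)) = 0.221635·exp(-58.08025) = 1.32345e-26
Prior × likelihood for each component:
  w_I·f_I = 0.09 × 0.0911167 = 0.0082005
  w_II·f_II = 0.37 × 0.0552651 = 0.0204481
  w_III·f_III = 0.39 × 0.00175334 = 0.000683804
  w_IV·f_IV = 0.15 × 1.32345e-26 = 1.98517e-27
Normaliser: 0.0082005 + 0.0204481 + 0.000683804 + 1.98517e-27 = 0.0293324
Responsibility of Subgroup I: 0.0082005 / 0.0293324 ≈ 0.280

0.280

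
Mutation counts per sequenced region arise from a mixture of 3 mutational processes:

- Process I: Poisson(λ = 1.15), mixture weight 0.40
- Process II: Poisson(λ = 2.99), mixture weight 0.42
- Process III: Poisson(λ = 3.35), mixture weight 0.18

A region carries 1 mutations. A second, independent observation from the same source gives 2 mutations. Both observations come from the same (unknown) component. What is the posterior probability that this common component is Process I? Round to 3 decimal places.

0.624

P(component k | x) = π_k·f_k(x) / marginal(x), where marginal(x) = Σ_j π_j·f_j(x).
Since both observations come from the same component, the likelihood for component k is f_k(x₁)·f_k(x₂).
  f_I = [e^(−1.15)·1.15^1/1! = 0.364132] × [0.209376] = 0.0762406
  f_II = [e^(−2.99)·2.99^1/1! = 0.150359] × [0.224787] = 0.0337989
  f_III = [e^(−3.35)·3.35^1/1! = 0.117533] × [0.196867] = 0.0231383
Unnormalised posteriors:
  π_I·f_I = 0.40 × 0.0762406 = 0.0304962
  π_II·f_II = 0.42 × 0.0337989 = 0.0141955
  π_III·f_III = 0.18 × 0.0231383 = 0.00416489
Sum: 0.0304962 + 0.0141955 + 0.00416489 = 0.0488567
P(Process I | x) ≈ 0.624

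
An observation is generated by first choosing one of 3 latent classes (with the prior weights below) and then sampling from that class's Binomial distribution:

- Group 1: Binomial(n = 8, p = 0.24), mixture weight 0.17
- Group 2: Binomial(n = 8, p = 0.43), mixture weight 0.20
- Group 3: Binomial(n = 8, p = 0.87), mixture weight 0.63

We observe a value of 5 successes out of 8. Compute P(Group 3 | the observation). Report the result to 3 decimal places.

0.533

P(component k | x) = w_k·f_k(x) / marginal(x), where marginal(x) = Σ_j w_j·f_j(x).
Evaluate each component's likelihood at the observed value:
  L_1 = 0.0195742
  L_2 = 0.15246
  L_3 = 0.0613217
Prior × likelihood for each component:
  w_1·L_1 = 0.17 × 0.0195742 = 0.00332762
  w_2·L_2 = 0.20 × 0.15246 = 0.0304919
  w_3·L_3 = 0.63 × 0.0613217 = 0.0386327
Evidence: 0.00332762 + 0.0304919 + 0.0386327 = 0.0724522
So the posterior for Group 3 is 0.0386327 / 0.0724522 ≈ 0.533.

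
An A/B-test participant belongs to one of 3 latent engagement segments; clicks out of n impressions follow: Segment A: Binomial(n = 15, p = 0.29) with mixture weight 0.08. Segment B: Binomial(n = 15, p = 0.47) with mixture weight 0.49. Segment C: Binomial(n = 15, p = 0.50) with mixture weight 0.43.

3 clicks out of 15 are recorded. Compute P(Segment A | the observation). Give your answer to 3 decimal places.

0.457

The responsibility of component k is π_k f_k(x) divided by Σ_j π_j f_j(x).
Binomial probabilities:
  L_A = C(15,3)·0.29^3·0.71^12 = 455·0.024389·0.0164097 = 0.182098
  L_B = C(15,3)·0.47^3·0.53^12 = 455·0.103823·0.000491259 = 0.0232068
  L_C = C(15,3)·0.50^3·0.50^12 = 455·0.125·0.000244141 = 0.0138855
Multiply by the mixture weights:
  π_A·L_A = 0.08 × 0.182098 = 0.0145679
  π_B·L_B = 0.49 × 0.0232068 = 0.0113713
  π_C·L_C = 0.43 × 0.0138855 = 0.00597076
Normaliser: 0.0145679 + 0.0113713 + 0.00597076 = 0.03191
Responsibility of Segment A: 0.0145679 / 0.03191 ≈ 0.457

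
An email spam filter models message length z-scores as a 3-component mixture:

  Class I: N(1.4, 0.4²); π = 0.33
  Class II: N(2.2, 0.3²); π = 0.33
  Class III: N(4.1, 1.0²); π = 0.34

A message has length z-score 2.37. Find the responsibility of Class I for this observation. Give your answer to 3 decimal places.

P(component k | x) = P(Z=k)·f_k(x) / marginal(x), where marginal(x) = Σ_j P(Z=j)·f_j(x).
Evaluate each component's likelihood at the observed value:
  p_I = (1/(0.4·√(2π)))·exp(−(2.37−1.4)²/(2·0.4²)) = 0.997356·exp(-2.94031) = 0.0527095
  p_II = (1/(0.3·√(2π)))·exp(−(2.37−2.2)²/(2·0.3²)) = 1.329808·exp(-0.16056) = 1.13256
  p_III = (1/(1.0·√(2π)))·exp(−(2.37−4.1)²/(2·1.0²)) = 0.398942·exp(-1.49645) = 0.0893326
Prior × likelihood for each component:
  P(Z=I)·p_I = 0.33 × 0.0527095 = 0.0173941
  P(Z=II)·p_II = 0.33 × 1.13256 = 0.373744
  P(Z=III)·p_III = 0.34 × 0.0893326 = 0.0303731
Marginal: 0.0173941 + 0.373744 + 0.0303731 = 0.421511
P(Class I | x) = 0.0173941 / 0.421511 ≈ 0.041

0.041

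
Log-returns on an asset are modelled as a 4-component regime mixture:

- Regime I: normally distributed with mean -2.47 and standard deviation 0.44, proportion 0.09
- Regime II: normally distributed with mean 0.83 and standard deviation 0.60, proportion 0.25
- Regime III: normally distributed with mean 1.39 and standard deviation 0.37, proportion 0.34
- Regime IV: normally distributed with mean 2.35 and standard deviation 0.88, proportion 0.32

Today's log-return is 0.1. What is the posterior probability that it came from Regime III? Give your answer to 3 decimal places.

0.010

Apply Bayes' rule: the posterior for each component is proportional to its prior times its likelihood at x.
Evaluate each component's likelihood at the observed value:
  f_I = 3.54172e-08
  f_II = 0.317191
  f_III = 0.00247261
  f_IV = 0.0172531
Multiply by the mixture weights:
  π_I·f_I = 0.09 × 3.54172e-08 = 3.18755e-09
  π_II·f_II = 0.25 × 0.317191 = 0.0792977
  π_III·f_III = 0.34 × 0.00247261 = 0.000840688
  π_IV·f_IV = 0.32 × 0.0172531 = 0.00552098
Sum: 3.18755e-09 + 0.0792977 + 0.000840688 + 0.00552098 = 0.0856594
P(Regime III | the observation) ≈ 0.010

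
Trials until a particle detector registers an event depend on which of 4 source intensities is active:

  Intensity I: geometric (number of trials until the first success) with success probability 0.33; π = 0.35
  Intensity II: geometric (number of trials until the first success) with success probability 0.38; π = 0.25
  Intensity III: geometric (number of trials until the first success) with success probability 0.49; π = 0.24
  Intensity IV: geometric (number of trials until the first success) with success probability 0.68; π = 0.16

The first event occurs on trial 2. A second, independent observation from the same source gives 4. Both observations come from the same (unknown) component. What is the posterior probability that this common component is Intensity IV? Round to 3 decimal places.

0.044

P(component k | x) = π_k·f_k(x) / marginal(x), where marginal(x) = Σ_j π_j·f_j(x).
Since both observations come from the same component, the likelihood for component k is f_k(x₁)·f_k(x₂).
  L_I = [0.33·(1−0.33)^1 = 0.33·0.67 = 0.2211] × [0.0992518] = 0.0219446
  L_II = [0.38·(1−0.38)^1 = 0.38·0.62 = 0.2356] × [0.0905646] = 0.021337
  L_III = [0.49·(1−0.49)^1 = 0.49·0.51 = 0.2499] × [0.064999] = 0.0162432
  L_IV = [0.68·(1−0.68)^1 = 0.68·0.32 = 0.2176] × [0.0222822] = 0.00484862
Weight by the priors:
  π_I·L_I = 0.35 × 0.0219446 = 0.0076806
  π_II·L_II = 0.25 × 0.021337 = 0.00533426
  π_III·L_III = 0.24 × 0.0162432 = 0.00389838
  π_IV·L_IV = 0.16 × 0.00484862 = 0.000775778
Evidence: 0.0076806 + 0.00533426 + 0.00389838 + 0.000775778 = 0.017689
P(Intensity IV | data) ≈ 0.044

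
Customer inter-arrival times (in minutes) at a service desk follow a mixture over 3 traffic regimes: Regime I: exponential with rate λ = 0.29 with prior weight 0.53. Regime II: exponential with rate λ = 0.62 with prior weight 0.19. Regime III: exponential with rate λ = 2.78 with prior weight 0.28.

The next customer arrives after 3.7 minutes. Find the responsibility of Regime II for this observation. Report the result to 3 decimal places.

0.184

P(component k | x) = π_k·f_k(x) / marginal(x), where marginal(x) = Σ_j π_j·f_j(x).
Component likelihoods at x = 3.7 minutes:
  L_I = 0.29·e^(−0.29·3.7) = 0.29·e^(−1.0730) = 0.0991745
  L_II = 0.62·e^(−0.62·3.7) = 0.62·e^(−2.2940) = 0.0625346
  L_III = 2.78·e^(−2.78·3.7) = 2.78·e^(−10.2860) = 9.48182e-05
Multiply by the mixture weights:
  π_I·L_I = 0.53 × 0.0991745 = 0.0525625
  π_II·L_II = 0.19 × 0.0625346 = 0.0118816
  π_III·L_III = 0.28 × 9.48182e-05 = 2.65491e-05
Evidence: 0.0525625 + 0.0118816 + 2.65491e-05 = 0.0644706
Responsibility of Regime II: 0.0118816 / 0.0644706 ≈ 0.184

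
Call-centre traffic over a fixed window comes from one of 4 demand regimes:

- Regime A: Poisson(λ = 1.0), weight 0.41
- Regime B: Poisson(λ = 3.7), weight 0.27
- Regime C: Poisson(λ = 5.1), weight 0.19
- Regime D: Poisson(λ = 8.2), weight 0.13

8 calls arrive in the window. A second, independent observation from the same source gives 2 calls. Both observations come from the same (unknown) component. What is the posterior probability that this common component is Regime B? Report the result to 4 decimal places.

Posterior ∝ prior × likelihood, so P(k | x) ∝ P(Z=k) f_k(x); normalise over all components.
Since both observations come from the same component, the likelihood for component k is f_k(x₁)·f_k(x₂).
  p_A = [9.12399e-06] × [0.18394] = 1.67826e-06
  p_B = [0.0215379] × [0.169233] = 0.00364492
  p_C = [0.0692052] × [0.0792882] = 0.00548716
  p_D = [0.139244] × [0.00923385] = 0.00128576
Multiply by the mixture weights:
  P(Z=A)·p_A = 0.41 × 1.67826e-06 = 6.88089e-07
  P(Z=B)·p_B = 0.27 × 0.00364492 = 0.000984127
  P(Z=C)·p_C = 0.19 × 0.00548716 = 0.00104256
  P(Z=D)·p_D = 0.13 × 0.00128576 = 0.000167148
Sum: 6.88089e-07 + 0.000984127 + 0.00104256 + 0.000167148 = 0.00219452
So the posterior for Regime B is 0.000984127 / 0.00219452 ≈ 0.4484.

0.4484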